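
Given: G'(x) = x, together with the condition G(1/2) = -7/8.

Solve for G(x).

Differentiate the proposed G(x) back; it has to land on the given G'(x).
A general antiderivative is x**2/2 + C.
The condition gives C = -7/8 - (1/8) = -1.
So G(x) = x**2/2 - 1.
Check: d/dx[x**2/2 - 1] = x = G'(x).

G(x) = x**2/2 - 1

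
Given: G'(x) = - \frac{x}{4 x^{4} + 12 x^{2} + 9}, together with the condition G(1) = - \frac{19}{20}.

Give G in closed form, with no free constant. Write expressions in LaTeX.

The substitution u = 2 x^{2} + 3 works: G'(x) is exactly (dG/du)*(du/dx) for that inner function.
A general antiderivative is \frac{1}{4 \left(2 x^{2} + 3\right)} + C.
The condition gives C = - \frac{19}{20} - (\frac{1}{20}) = -1.
So G(x) = \frac{- 8 x^{2} - 11}{8 x^{2} + 12}.
Check: d/dx[\frac{- 8 x^{2} - 11}{8 x^{2} + 12}] = - \frac{x}{4 x^{4} + 12 x^{2} + 9} = G'(x).

G(x) = \frac{- 8 x^{2} - 11}{8 x^{2} + 12}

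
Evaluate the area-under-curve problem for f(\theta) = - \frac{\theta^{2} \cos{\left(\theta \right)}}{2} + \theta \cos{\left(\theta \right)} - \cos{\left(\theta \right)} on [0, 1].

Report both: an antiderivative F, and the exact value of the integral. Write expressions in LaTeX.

Antiderivative: F(\theta) = \frac{- \theta^{2} \sin{\left(\theta \right)} + 2 \theta \sin{\left(\theta \right)} - 2 \theta \cos{\left(\theta \right)} + 2 \cos{\left(\theta \right)}}{2}; value = -1 + \frac{\sin{\left(1 \right)}}{2}

Integrate term by term and add the pieces.
F(\theta) = \frac{- \theta^{2} \sin{\left(\theta \right)} + 2 \theta \sin{\left(\theta \right)} - 2 \theta \cos{\left(\theta \right)} + 2 \cos{\left(\theta \right)}}{2} is an antiderivative of f.
Check: d/d\theta[\frac{- \theta^{2} \sin{\left(\theta \right)} + 2 \theta \sin{\left(\theta \right)} - 2 \theta \cos{\left(\theta \right)} + 2 \cos{\left(\theta \right)}}{2}] = - \frac{\theta^{2} \cos{\left(\theta \right)}}{2} + \theta \cos{\left(\theta \right)} - \cos{\left(\theta \right)} = f(\theta).
F(1) = \frac{\sin{\left(1 \right)}}{2}; F(0) = 1.
Integral = F(1) - F(0) = -1 + \frac{\sin{\left(1 \right)}}{2}.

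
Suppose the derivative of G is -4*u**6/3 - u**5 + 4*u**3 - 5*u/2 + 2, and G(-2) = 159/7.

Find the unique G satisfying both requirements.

G(u) = (-16*u**7 - 14*u**6 + 84*u**4 - 105*u**2 + 168*u + 168)/84

Integrate term by term and add the pieces.
A general antiderivative is -4*u**7/21 - u**6/6 + u**4 - 5*u**2/4 + 2*u + C.
The condition gives C = 159/7 - (145/7) = 2.
So G(u) = (-16*u**7 - 14*u**6 + 84*u**4 - 105*u**2 + 168*u + 168)/84.
Check: d/du[(-16*u**7 - 14*u**6 + 84*u**4 - 105*u**2 + 168*u + 168)/84] = -4*u**6/3 - u**5 + 4*u**3 - 5*u/2 + 2 = G'(u).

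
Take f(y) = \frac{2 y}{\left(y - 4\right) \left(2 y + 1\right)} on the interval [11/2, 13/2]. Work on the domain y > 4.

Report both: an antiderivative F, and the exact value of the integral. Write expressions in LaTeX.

The denominator factors as \left(y - 4\right) \left(2 y + 1\right); partial fractions split f into directly integrable pieces: \frac{2}{9 \left(2 y + 1\right)} + \frac{8}{9 \left(y - 4\right)}.
F(y) = \frac{8 \log{\left(y - 4 \right)} + \log{\left(y + \frac{1}{2} \right)}}{9} is an antiderivative of f.
Check: d/dy[\frac{8 \log{\left(y - 4 \right)} + \log{\left(y + \frac{1}{2} \right)}}{9}] = \frac{2 y}{2 y^{2} - 7 y - 4}, which equals f(y).
F(13/2) = \frac{\log{\left(7 \right)}}{9} + \frac{8 \log{\left(\frac{5}{2} \right)}}{9}; F(11/2) = \frac{\log{\left(6 \right)}}{9} + \frac{8 \log{\left(\frac{3}{2} \right)}}{9}.
Integral = F(13/2) - F(11/2) = - \frac{8 \log{\left(\frac{3}{2} \right)}}{9} - \frac{\log{\left(6 \right)}}{9} + \frac{\log{\left(7 \right)}}{9} + \frac{8 \log{\left(\frac{5}{2} \right)}}{9}.

Antiderivative: F(y) = \frac{8 \log{\left(y - 4 \right)} + \log{\left(y + \frac{1}{2} \right)}}{9}; value = - \frac{8 \log{\left(\frac{3}{2} \right)}}{9} - \frac{\log{\left(6 \right)}}{9} + \frac{\log{\left(7 \right)}}{9} + \frac{8 \log{\left(\frac{5}{2} \right)}}{9}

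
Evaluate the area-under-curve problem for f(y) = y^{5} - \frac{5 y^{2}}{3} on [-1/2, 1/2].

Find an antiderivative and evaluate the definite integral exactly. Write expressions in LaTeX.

The integrand splits into summands that can be handled one at a time.
F(y) = \frac{y^{3} \left(3 y^{3} - 10\right)}{18} is an antiderivative of f.
Check: d/dy[\frac{y^{3} \left(3 y^{3} - 10\right)}{18}] = y^{5} - \frac{5 y^{2}}{3} = f(y).
F(1/2) = - \frac{77}{1152}; F(-1/2) = \frac{83}{1152}.
Integral = F(1/2) - F(-1/2) = - \frac{5}{36}.

Antiderivative: F(y) = \frac{y^{3} \left(3 y^{3} - 10\right)}{18}; value = - \frac{5}{36}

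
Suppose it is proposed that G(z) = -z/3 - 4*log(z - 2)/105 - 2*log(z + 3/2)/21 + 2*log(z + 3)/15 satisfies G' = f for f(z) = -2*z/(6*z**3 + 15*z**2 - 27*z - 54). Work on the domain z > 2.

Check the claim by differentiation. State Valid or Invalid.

d/dz[G] = (-2*z**3 - 5*z**2 + 7*z + 18)/(6*z**3 + 15*z**2 - 27*z - 54)
d/dz[G] - f(z) = -1/3 != 0.

Invalid: d/dz[G] - f = -1/3, which is not 0.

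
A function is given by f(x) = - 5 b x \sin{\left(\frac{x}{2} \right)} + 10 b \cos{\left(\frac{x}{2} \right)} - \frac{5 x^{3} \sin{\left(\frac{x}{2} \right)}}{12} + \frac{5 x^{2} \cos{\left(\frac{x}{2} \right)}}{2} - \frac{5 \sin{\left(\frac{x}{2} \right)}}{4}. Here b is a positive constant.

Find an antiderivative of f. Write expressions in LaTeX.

f has the shape u'v + uv' for u = 10 b x + \frac{5 x^{3}}{6} + \frac{5}{2} and v = \cos{\left(\frac{x}{2} \right)} — it is the derivative of the product u*v.
Check: d/dx[10 b x \cos{\left(\frac{x}{2} \right)} + \frac{5 x^{3} \cos{\left(\frac{x}{2} \right)}}{6} + \frac{5 \cos{\left(\frac{x}{2} \right)}}{2}] = - 5 b x \sin{\left(\frac{x}{2} \right)} + 10 b \cos{\left(\frac{x}{2} \right)} - \frac{5 x^{3} \sin{\left(\frac{x}{2} \right)}}{12} + \frac{5 x^{2} \cos{\left(\frac{x}{2} \right)}}{2} - \frac{5 \sin{\left(\frac{x}{2} \right)}}{4} = f(x).

An antiderivative is F(x) = 10 b x \cos{\left(\frac{x}{2} \right)} + \frac{5 x^{3} \cos{\left(\frac{x}{2} \right)}}{6} + \frac{5 \cos{\left(\frac{x}{2} \right)}}{2}.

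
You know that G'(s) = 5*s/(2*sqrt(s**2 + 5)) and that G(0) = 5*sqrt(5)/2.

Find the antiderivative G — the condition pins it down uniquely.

The substitution u = s**2 + 5 works: G'(s) is exactly (dG/du)*(du/ds) for that inner function.
A general antiderivative is 5*sqrt(s**2 + 5)/2 + C.
The condition gives C = 5*sqrt(5)/2 - (5*sqrt(5)/2) = 0.
So G(s) = 5*sqrt(s**2 + 5)/2.
Check: d/ds[5*sqrt(s**2 + 5)/2] = 5*s/(2*sqrt(s**2 + 5)) = G'(s).

G(s) = 5*sqrt(s**2 + 5)/2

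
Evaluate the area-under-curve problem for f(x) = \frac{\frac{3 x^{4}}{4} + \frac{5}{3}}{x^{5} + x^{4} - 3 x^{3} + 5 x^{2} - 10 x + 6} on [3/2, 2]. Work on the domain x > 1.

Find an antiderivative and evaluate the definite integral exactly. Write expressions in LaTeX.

Factor the denominator (12 \left(x - 1\right)^{2} \left(x + 3\right) \left(x^{2} + 2\right)) and decompose: f = \frac{14 \left(7 x + 1\right)}{297 \left(x^{2} + 2\right)} + \frac{749}{2112 \left(x + 3\right)} + \frac{113}{1728 \left(x - 1\right)} + \frac{29}{144 \left(x - 1\right)^{2}}; each piece integrates to a log, atan, or power term.
F(x) = \frac{1243 x \log{\left(x - 1 \right)} + 6741 x \log{\left(x + 3 \right)} + 3136 x \log{\left(x^{2} + 2 \right)} + 448 \sqrt{2} x \operatorname{atan}{\left(\frac{\sqrt{2} x}{2} \right)} - 1243 \log{\left(x - 1 \right)} - 6741 \log{\left(x + 3 \right)} - 3136 \log{\left(x^{2} + 2 \right)} - 448 \sqrt{2} \operatorname{atan}{\left(\frac{\sqrt{2} x}{2} \right)} - 3828}{19008 x - 19008} is an antiderivative of f.
Check: d/dx[\frac{1243 x \log{\left(x - 1 \right)} + 6741 x \log{\left(x + 3 \right)} + 3136 x \log{\left(x^{2} + 2 \right)} + 448 \sqrt{2} x \operatorname{atan}{\left(\frac{\sqrt{2} x}{2} \right)} - 1243 \log{\left(x - 1 \right)} - 6741 \log{\left(x + 3 \right)} - 3136 \log{\left(x^{2} + 2 \right)} - 448 \sqrt{2} \operatorname{atan}{\left(\frac{\sqrt{2} x}{2} \right)} - 3828}{19008 x - 19008}] = \frac{9 x^{4} + 20}{12 x^{5} + 12 x^{4} - 36 x^{3} + 60 x^{2} - 120 x + 72}, which equals f(x).
F(2) = - \frac{29}{144} + \frac{7 \sqrt{2} \operatorname{atan}{\left(\sqrt{2} \right)}}{297} + \frac{49 \log{\left(6 \right)}}{297} + \frac{749 \log{\left(5 \right)}}{2112}; F(3/2) = - \frac{29}{72} - \frac{113 \log{\left(2 \right)}}{1728} + \frac{7 \sqrt{2} \operatorname{atan}{\left(\frac{3 \sqrt{2}}{4} \right)}}{297} + \frac{49 \log{\left(\frac{17}{4} \right)}}{297} + \frac{749 \log{\left(\frac{9}{2} \right)}}{2112}.
Integral = F(2) - F(3/2) = - \frac{749 \log{\left(\frac{9}{2} \right)}}{2112} - \frac{49 \log{\left(\frac{17}{4} \right)}}{297} - \frac{7 \sqrt{2} \operatorname{atan}{\left(\frac{3 \sqrt{2}}{4} \right)}}{297} + \frac{7 \sqrt{2} \operatorname{atan}{\left(\sqrt{2} \right)}}{297} + \frac{113 \log{\left(2 \right)}}{1728} + \frac{29}{144} + \frac{49 \log{\left(6 \right)}}{297} + \frac{749 \log{\left(5 \right)}}{2112}.

Antiderivative: F(x) = \frac{1243 x \log{\left(x - 1 \right)} + 6741 x \log{\left(x + 3 \right)} + 3136 x \log{\left(x^{2} + 2 \right)} + 448 \sqrt{2} x \operatorname{atan}{\left(\frac{\sqrt{2} x}{2} \right)} - 1243 \log{\left(x - 1 \right)} - 6741 \log{\left(x + 3 \right)} - 3136 \log{\left(x^{2} + 2 \right)} - 448 \sqrt{2} \operatorname{atan}{\left(\frac{\sqrt{2} x}{2} \right)} - 3828}{19008 x - 19008}; value = - \frac{749 \log{\left(\frac{9}{2} \right)}}{2112} - \frac{49 \log{\left(\frac{17}{4} \right)}}{297} - \frac{7 \sqrt{2} \operatorname{atan}{\left(\frac{3 \sqrt{2}}{4} \right)}}{297} + \frac{7 \sqrt{2} \operatorname{atan}{\left(\sqrt{2} \right)}}{297} + \frac{113 \log{\left(2 \right)}}{1728} + \frac{29}{144} + \frac{49 \log{\left(6 \right)}}{297} + \frac{749 \log{\left(5 \right)}}{2112}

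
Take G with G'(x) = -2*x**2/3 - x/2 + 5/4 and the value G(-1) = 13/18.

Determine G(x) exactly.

G(x) = -2*x**3/9 - x**2/4 + 5*x/4 + 2

Integrate term by term and add the pieces.
A general antiderivative is -2*x**3/9 - x**2/4 + 5*x/4 + C.
The condition gives C = 13/18 - (-23/18) = 2.
So G(x) = -2*x**3/9 - x**2/4 + 5*x/4 + 2.
Check: d/dx[-2*x**3/9 - x**2/4 + 5*x/4 + 2] = -2*x**2/3 - x/2 + 5/4 = G'(x).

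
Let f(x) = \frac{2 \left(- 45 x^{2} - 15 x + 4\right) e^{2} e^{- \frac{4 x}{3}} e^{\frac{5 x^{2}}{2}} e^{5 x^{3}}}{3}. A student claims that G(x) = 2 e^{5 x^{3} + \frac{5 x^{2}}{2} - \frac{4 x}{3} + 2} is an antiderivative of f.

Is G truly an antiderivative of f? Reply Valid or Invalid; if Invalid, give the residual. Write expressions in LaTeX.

Invalid: d/dx[G] - f = \frac{\left(180 x^{2} e^{2} e^{\frac{5 x^{2}}{2}} e^{5 x^{3}} + 60 x e^{2} e^{\frac{5 x^{2}}{2}} e^{5 x^{3}} - 16 e^{2} e^{\frac{5 x^{2}}{2}} e^{5 x^{3}}\right) e^{- \frac{4 x}{3}}}{3}, which is not 0.

d/dx[G] = 30 x^{2} e^{2} e^{- \frac{4 x}{3}} e^{\frac{5 x^{2}}{2}} e^{5 x^{3}} + 10 x e^{2} e^{- \frac{4 x}{3}} e^{\frac{5 x^{2}}{2}} e^{5 x^{3}} - \frac{8 e^{2} e^{- \frac{4 x}{3}} e^{\frac{5 x^{2}}{2}} e^{5 x^{3}}}{3}
d/dx[G] - f(x) = \frac{\left(180 x^{2} e^{2} e^{\frac{5 x^{2}}{2}} e^{5 x^{3}} + 60 x e^{2} e^{\frac{5 x^{2}}{2}} e^{5 x^{3}} - 16 e^{2} e^{\frac{5 x^{2}}{2}} e^{5 x^{3}}\right) e^{- \frac{4 x}{3}}}{3} != 0.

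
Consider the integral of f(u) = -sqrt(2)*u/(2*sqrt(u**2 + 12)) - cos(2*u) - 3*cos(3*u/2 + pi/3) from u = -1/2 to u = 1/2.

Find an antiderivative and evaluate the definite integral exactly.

Integrate term by term and add the pieces.
F(u) = -(sqrt(2)*sqrt(u**2 + 12) + sin(2*u) + 4*sin(3*u/2 + pi/3))/2 is an antiderivative of f.
Check: d/du[-(sqrt(2)*sqrt(u**2 + 12) + sin(2*u) + 4*sin(3*u/2 + pi/3))/2] = (-sqrt(2)*u - 2*sqrt(u**2 + 12)*cos(2*u) - 6*sqrt(u**2 + 12)*cos(3*u/2 + pi/3))/(2*sqrt(u**2 + 12)), which equals f(u).
F(1/2) = -7*sqrt(2)/4 - 2*sin(3/4 + pi/3) - sin(1)/2; F(-1/2) = -7*sqrt(2)/4 - 2*cos(pi/6 + 3/4) + sin(1)/2.
Integral = F(1/2) - F(-1/2) = -2*sin(3/4 + pi/3) - sin(1) + 2*cos(pi/6 + 3/4).

Antiderivative: F(u) = -(sqrt(2)*sqrt(u**2 + 12) + sin(2*u) + 4*sin(3*u/2 + pi/3))/2; value = -2*sin(3/4 + pi/3) - sin(1) + 2*cos(pi/6 + 3/4)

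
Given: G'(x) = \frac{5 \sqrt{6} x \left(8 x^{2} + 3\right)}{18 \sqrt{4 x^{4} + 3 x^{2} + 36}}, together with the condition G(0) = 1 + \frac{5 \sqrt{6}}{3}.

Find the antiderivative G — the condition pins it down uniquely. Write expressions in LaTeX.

G'(x) matches the chain-rule pattern g'(h)*h' with inner function h(x) = \frac{2 x^{4}}{3} + \frac{x^{2}}{2} + 6; substituting u = h(x) collapses the integral.
A general antiderivative is \frac{5 \sqrt{\frac{2 x^{4}}{3} + \frac{x^{2}}{2} + 6}}{3} + C.
The condition gives C = 1 + \frac{5 \sqrt{6}}{3} - (\frac{5 \sqrt{6}}{3}) = 1.
So G(x) = \frac{5 \sqrt{6} \sqrt{4 x^{4} + 3 x^{2} + 36} + 18}{18}.
Check: d/dx[\frac{5 \sqrt{6} \sqrt{4 x^{4} + 3 x^{2} + 36} + 18}{18}] = \frac{40 \sqrt{6} x^{3} + 15 \sqrt{6} x}{18 \sqrt{4 x^{4} + 3 x^{2} + 36}}, which equals G'(x).

G(x) = \frac{5 \sqrt{6} \sqrt{4 x^{4} + 3 x^{2} + 36} + 18}{18}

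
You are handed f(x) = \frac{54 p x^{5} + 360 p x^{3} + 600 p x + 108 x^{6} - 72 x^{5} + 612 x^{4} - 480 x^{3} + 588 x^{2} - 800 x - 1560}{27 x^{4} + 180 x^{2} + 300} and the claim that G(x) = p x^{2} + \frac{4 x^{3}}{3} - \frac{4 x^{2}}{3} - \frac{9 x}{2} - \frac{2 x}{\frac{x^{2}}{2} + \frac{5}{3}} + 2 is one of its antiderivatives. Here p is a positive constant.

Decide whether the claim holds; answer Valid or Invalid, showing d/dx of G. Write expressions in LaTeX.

d/dx[G] = \frac{108 p x^{5} + 720 p x^{3} + 1200 p x + 216 x^{6} - 144 x^{5} + 1197 x^{4} - 960 x^{3} + 996 x^{2} - 1600 x - 3420}{54 x^{4} + 360 x^{2} + 600}
d/dx[G] - f(x) = - \frac{1}{2} != 0.

Invalid: d/dx[G] - f = - \frac{1}{2}, which is not 0.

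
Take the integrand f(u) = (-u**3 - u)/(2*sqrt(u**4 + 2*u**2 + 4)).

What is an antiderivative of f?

An antiderivative is F(u) = -sqrt(u**4 + 2*u**2 + 4)/4.

The substitution w = u**4 + 2*u**2 + 4 works: f is exactly (dF/dw)*(dw/du) for that inner function.
Check: d/du[-sqrt(u**4 + 2*u**2 + 4)/4] = (-u**3 - u)/(2*sqrt(u**4 + 2*u**2 + 4)) = f(u).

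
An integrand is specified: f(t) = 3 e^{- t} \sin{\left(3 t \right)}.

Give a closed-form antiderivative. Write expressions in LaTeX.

Recover f(t) by differentiating a candidate F(t); any mismatch rules it out.
Check: d/dt[\frac{\left(- 3 \sin{\left(3 t \right)} - 9 \cos{\left(3 t \right)}\right) e^{- t}}{10}] = 3 e^{- t} \sin{\left(3 t \right)} = f(t).

An antiderivative is F(t) = \frac{\left(- 3 \sin{\left(3 t \right)} - 9 \cos{\left(3 t \right)}\right) e^{- t}}{10}.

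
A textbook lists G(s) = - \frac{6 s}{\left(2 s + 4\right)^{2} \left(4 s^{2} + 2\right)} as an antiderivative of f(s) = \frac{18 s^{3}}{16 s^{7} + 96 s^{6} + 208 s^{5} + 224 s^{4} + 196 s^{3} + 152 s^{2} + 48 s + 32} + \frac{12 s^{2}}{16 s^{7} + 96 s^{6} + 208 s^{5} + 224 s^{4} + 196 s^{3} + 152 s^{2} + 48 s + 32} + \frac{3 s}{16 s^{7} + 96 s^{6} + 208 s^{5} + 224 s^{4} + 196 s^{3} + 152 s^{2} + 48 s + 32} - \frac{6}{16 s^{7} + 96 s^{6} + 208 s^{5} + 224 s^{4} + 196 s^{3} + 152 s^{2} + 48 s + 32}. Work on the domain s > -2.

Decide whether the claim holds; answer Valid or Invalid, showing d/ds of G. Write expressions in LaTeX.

d/ds[G] = \frac{18 s^{3} + 12 s^{2} + 3 s - 6}{16 s^{7} + 96 s^{6} + 208 s^{5} + 224 s^{4} + 196 s^{3} + 152 s^{2} + 48 s + 32}
This equals f(s) exactly, so the claim holds.

Valid - differentiating G returns exactly f.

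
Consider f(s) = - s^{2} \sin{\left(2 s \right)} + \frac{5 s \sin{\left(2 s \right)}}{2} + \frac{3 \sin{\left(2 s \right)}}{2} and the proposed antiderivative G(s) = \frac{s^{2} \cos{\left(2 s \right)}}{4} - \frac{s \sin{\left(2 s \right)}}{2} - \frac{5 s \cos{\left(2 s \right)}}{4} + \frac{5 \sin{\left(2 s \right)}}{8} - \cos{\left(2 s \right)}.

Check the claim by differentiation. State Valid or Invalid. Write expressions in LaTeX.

Invalid: d/ds[G] - f = \frac{s^{2} \sin{\left(2 s \right)}}{2} - \frac{s \cos{\left(2 s \right)}}{2}, which is not 0.

d/ds[G] = - \frac{s^{2} \sin{\left(2 s \right)}}{2} + \frac{5 s \sin{\left(2 s \right)}}{2} - \frac{s \cos{\left(2 s \right)}}{2} + \frac{3 \sin{\left(2 s \right)}}{2}
d/ds[G] - f(s) = \frac{s^{2} \sin{\left(2 s \right)}}{2} - \frac{s \cos{\left(2 s \right)}}{2} != 0.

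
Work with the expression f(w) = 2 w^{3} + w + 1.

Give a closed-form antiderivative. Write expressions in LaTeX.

An antiderivative is F(w) = \frac{w \left(w^{3} + w + 2\right)}{2}.

The integrand splits into summands that can be handled one at a time.
Check: d/dw[\frac{w \left(w^{3} + w + 2\right)}{2}] = 2 w^{3} + w + 1 = f(w).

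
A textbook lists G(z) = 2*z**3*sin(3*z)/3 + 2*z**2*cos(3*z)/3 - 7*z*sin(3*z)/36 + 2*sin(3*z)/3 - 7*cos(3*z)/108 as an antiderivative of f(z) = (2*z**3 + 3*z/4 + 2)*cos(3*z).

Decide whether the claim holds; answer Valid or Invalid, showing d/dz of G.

d/dz[G] = 2*z**3*cos(3*z) + 3*z*cos(3*z)/4 + 2*cos(3*z)
This equals f(z) exactly, so the claim holds.

Valid: G'(z) = f(z).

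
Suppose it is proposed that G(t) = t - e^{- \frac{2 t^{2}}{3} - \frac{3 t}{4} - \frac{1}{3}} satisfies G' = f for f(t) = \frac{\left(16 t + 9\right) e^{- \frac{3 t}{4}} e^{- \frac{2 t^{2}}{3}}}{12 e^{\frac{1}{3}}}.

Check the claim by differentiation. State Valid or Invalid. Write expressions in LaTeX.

d/dt[G] = \frac{\left(16 t + 12 e^{\frac{1}{3}} e^{\frac{3 t}{4}} e^{\frac{2 t^{2}}{3}} + 9\right) e^{- \frac{3 t}{4}} e^{- \frac{2 t^{2}}{3}}}{12 e^{\frac{1}{3}}}
d/dt[G] - f(t) = 1 != 0.

Invalid: d/dt[G] - f = 1, which is not 0.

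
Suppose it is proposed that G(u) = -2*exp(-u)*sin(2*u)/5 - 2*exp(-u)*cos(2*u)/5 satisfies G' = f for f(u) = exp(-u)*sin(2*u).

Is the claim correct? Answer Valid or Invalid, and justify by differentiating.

Invalid: d/du[G] - f = (sin(2*u) - 2*cos(2*u))*exp(-u)/5, which is not 0.

d/du[G] = (6*sin(2*u) - 2*cos(2*u))*exp(-u)/5
d/du[G] - f(u) = (sin(2*u) - 2*cos(2*u))*exp(-u)/5 != 0.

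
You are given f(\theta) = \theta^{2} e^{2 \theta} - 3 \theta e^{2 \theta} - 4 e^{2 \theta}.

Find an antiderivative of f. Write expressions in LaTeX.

An antiderivative is F(\theta) = \frac{\theta^{2} e^{2 \theta}}{2} - 2 \theta e^{2 \theta} - e^{2 \theta}.

f has the shape u'v + uv' for u = \frac{\theta^{2}}{2} - 2 \theta - 1 and v = e^{2 \theta} — it is the derivative of the product u*v.
Check: d/d\theta[\frac{\theta^{2} e^{2 \theta}}{2} - 2 \theta e^{2 \theta} - e^{2 \theta}] = \theta^{2} e^{2 \theta} - 3 \theta e^{2 \theta} - 4 e^{2 \theta} = f(\theta).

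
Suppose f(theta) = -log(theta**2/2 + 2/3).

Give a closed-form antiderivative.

Whatever form F(theta) takes, F'(theta) = f(theta) is non-negotiable.
Check: d/dtheta[-theta*log(3*theta**2 + 4) + theta*log(6) + 2*theta - 4*sqrt(3)*atan(sqrt(3)*theta/2)/3] = -log(3*theta**2 + 4) + log(6), which equals f(theta).

An antiderivative is F(theta) = -theta*log(3*theta**2 + 4) + theta*log(6) + 2*theta - 4*sqrt(3)*atan(sqrt(3)*theta/2)/3.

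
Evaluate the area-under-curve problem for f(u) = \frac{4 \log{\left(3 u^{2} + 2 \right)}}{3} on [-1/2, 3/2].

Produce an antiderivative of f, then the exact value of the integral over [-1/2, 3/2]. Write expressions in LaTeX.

Whatever form F(u) takes, F'(u) = f(u) is non-negotiable.
F(u) = \frac{4 u \log{\left(3 u^{2} + 2 \right)}}{3} - \frac{8 u}{3} + \frac{8 \sqrt{6} \operatorname{atan}{\left(\frac{\sqrt{6} u}{2} \right)}}{9} is an antiderivative of f.
Check: d/du[\frac{4 u \log{\left(3 u^{2} + 2 \right)}}{3} - \frac{8 u}{3} + \frac{8 \sqrt{6} \operatorname{atan}{\left(\frac{\sqrt{6} u}{2} \right)}}{9}] = \frac{4 \log{\left(3 u^{2} + 2 \right)}}{3} = f(u).
F(3/2) = -4 + \frac{8 \sqrt{6} \operatorname{atan}{\left(\frac{3 \sqrt{6}}{4} \right)}}{9} + 2 \log{\left(\frac{35}{4} \right)}; F(-1/2) = - \frac{8 \sqrt{6} \operatorname{atan}{\left(\frac{\sqrt{6}}{4} \right)}}{9} - \frac{2 \log{\left(\frac{11}{4} \right)}}{3} + \frac{4}{3}.
Integral = F(3/2) - F(-1/2) = - \frac{16}{3} + \frac{2 \log{\left(\frac{11}{4} \right)}}{3} + \frac{8 \sqrt{6} \operatorname{atan}{\left(\frac{\sqrt{6}}{4} \right)}}{9} + \frac{8 \sqrt{6} \operatorname{atan}{\left(\frac{3 \sqrt{6}}{4} \right)}}{9} + 2 \log{\left(\frac{35}{4} \right)}.

Antiderivative: F(u) = \frac{4 u \log{\left(3 u^{2} + 2 \right)}}{3} - \frac{8 u}{3} + \frac{8 \sqrt{6} \operatorname{atan}{\left(\frac{\sqrt{6} u}{2} \right)}}{9}; value = - \frac{16}{3} + \frac{2 \log{\left(\frac{11}{4} \right)}}{3} + \frac{8 \sqrt{6} \operatorname{atan}{\left(\frac{\sqrt{6}}{4} \right)}}{9} + \frac{8 \sqrt{6} \operatorname{atan}{\left(\frac{3 \sqrt{6}}{4} \right)}}{9} + 2 \log{\left(\frac{35}{4} \right)}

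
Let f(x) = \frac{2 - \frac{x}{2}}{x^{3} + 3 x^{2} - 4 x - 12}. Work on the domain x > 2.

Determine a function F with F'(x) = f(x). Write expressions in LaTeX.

An antiderivative is F(x) = \frac{\log{\left(x - 2 \right)} - 15 \log{\left(x + 2 \right)} + 14 \log{\left(x + 3 \right)}}{20}.

The denominator factors as 2 \left(x - 2\right) \left(x + 2\right) \left(x + 3\right); partial fractions split f into directly integrable pieces: \frac{7}{10 \left(x + 3\right)} - \frac{3}{4 \left(x + 2\right)} + \frac{1}{20 \left(x - 2\right)}.
Check: d/dx[\frac{\log{\left(x - 2 \right)} - 15 \log{\left(x + 2 \right)} + 14 \log{\left(x + 3 \right)}}{20}] = \frac{4 - x}{2 x^{3} + 6 x^{2} - 8 x - 24}, which equals f(x).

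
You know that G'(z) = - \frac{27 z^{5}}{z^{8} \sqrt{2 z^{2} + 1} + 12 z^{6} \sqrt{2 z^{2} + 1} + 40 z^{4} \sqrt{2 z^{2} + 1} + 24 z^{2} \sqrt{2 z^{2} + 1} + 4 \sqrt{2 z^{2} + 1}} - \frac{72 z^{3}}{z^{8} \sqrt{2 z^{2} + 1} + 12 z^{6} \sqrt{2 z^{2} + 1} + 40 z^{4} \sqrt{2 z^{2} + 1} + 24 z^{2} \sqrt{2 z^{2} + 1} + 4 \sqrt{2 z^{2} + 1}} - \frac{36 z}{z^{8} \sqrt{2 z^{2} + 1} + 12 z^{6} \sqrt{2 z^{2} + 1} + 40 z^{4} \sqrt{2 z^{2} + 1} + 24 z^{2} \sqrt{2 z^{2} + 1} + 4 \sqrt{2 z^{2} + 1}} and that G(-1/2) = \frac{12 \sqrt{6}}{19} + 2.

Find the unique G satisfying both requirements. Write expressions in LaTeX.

G'(z) has the shape u'v + uv' for u = \frac{9 \sqrt{2 z^{2} + 1}}{4} and v = \frac{1}{\frac{z^{4}}{2} + 3 z^{2} + 1} — it is the derivative of the product u*v.
A general antiderivative is \frac{9 \sqrt{2 z^{2} + 1}}{4 \left(\frac{z^{4}}{2} + 3 z^{2} + 1\right)} + C.
The condition gives C = \frac{12 \sqrt{6}}{19} + 2 - (\frac{12 \sqrt{6}}{19}) = 2.
So G(z) = \frac{9 \sqrt{2 z^{2} + 1}}{4 \left(\frac{z^{4}}{2} + 3 z^{2} + 1\right)} + 2.
Check: d/dz[\frac{9 \sqrt{2 z^{2} + 1}}{4 \left(\frac{z^{4}}{2} + 3 z^{2} + 1\right)} + 2] = \frac{- 27 z^{5} - 72 z^{3} - 36 z}{z^{8} \sqrt{2 z^{2} + 1} + 12 z^{6} \sqrt{2 z^{2} + 1} + 40 z^{4} \sqrt{2 z^{2} + 1} + 24 z^{2} \sqrt{2 z^{2} + 1} + 4 \sqrt{2 z^{2} + 1}}, which equals G'(z).

G(z) = \frac{9 \sqrt{2 z^{2} + 1}}{4 \left(\frac{z^{4}}{2} + 3 z^{2} + 1\right)} + 2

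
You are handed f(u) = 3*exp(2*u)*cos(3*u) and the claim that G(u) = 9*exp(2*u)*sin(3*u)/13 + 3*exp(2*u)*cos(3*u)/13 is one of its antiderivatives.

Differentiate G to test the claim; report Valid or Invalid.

d/du[G] = 9*exp(2*u)*sin(3*u)/13 + 33*exp(2*u)*cos(3*u)/13
d/du[G] - f(u) = 9*exp(2*u)*sin(3*u)/13 - 6*exp(2*u)*cos(3*u)/13 != 0.

Invalid: d/du[G] - f = 9*exp(2*u)*sin(3*u)/13 - 6*exp(2*u)*cos(3*u)/13, which is not 0.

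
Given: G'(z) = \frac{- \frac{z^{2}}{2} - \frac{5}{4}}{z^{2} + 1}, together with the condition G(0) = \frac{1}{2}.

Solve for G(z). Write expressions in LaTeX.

G(z) = - \frac{z}{2} - \frac{3 \operatorname{atan}{\left(z \right)}}{4} + \frac{1}{2}

For G(z) to be correct, d/dz[G] must agree with the stated G'(z) identically.
A general antiderivative is - \frac{z}{2} - \frac{3 \operatorname{atan}{\left(z \right)}}{4} + C.
The condition gives C = \frac{1}{2} - (0) = \frac{1}{2}.
So G(z) = - \frac{z}{2} - \frac{3 \operatorname{atan}{\left(z \right)}}{4} + \frac{1}{2}.
Check: d/dz[- \frac{z}{2} - \frac{3 \operatorname{atan}{\left(z \right)}}{4} + \frac{1}{2}] = \frac{- 2 z^{2} - 5}{4 z^{2} + 4}, which equals G'(z).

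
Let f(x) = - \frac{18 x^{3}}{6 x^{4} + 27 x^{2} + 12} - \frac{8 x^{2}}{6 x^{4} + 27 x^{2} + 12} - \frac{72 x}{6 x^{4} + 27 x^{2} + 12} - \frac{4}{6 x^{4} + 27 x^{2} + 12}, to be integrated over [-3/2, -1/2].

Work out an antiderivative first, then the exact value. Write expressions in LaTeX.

Antiderivative: F(x) = - \frac{9 \log{\left(2 x^{4} + 2 x^{2} + \frac{1}{2} \right)} + 8 \operatorname{atan}{\left(\frac{x}{2} \right)}}{12}; value = - \frac{2 \operatorname{atan}{\left(\frac{3}{4} \right)}}{3} - \frac{3 \log{\left(\frac{9}{8} \right)}}{4} + \frac{2 \operatorname{atan}{\left(\frac{1}{4} \right)}}{3} + \frac{3 \log{\left(\frac{121}{8} \right)}}{4}

The integrand splits into summands that can be handled one at a time.
F(x) = - \frac{9 \log{\left(2 x^{4} + 2 x^{2} + \frac{1}{2} \right)} + 8 \operatorname{atan}{\left(\frac{x}{2} \right)}}{12} is an antiderivative of f.
Check: d/dx[- \frac{9 \log{\left(2 x^{4} + 2 x^{2} + \frac{1}{2} \right)} + 8 \operatorname{atan}{\left(\frac{x}{2} \right)}}{12}] = \frac{- 18 x^{3} - 8 x^{2} - 72 x - 4}{6 x^{4} + 27 x^{2} + 12}, which equals f(x).
F(-1/2) = - \frac{3 \log{\left(\frac{9}{8} \right)}}{4} + \frac{2 \operatorname{atan}{\left(\frac{1}{4} \right)}}{3}; F(-3/2) = - \frac{3 \log{\left(\frac{121}{8} \right)}}{4} + \frac{2 \operatorname{atan}{\left(\frac{3}{4} \right)}}{3}.
Integral = F(-1/2) - F(-3/2) = - \frac{2 \operatorname{atan}{\left(\frac{3}{4} \right)}}{3} - \frac{3 \log{\left(\frac{9}{8} \right)}}{4} + \frac{2 \operatorname{atan}{\left(\frac{1}{4} \right)}}{3} + \frac{3 \log{\left(\frac{121}{8} \right)}}{4}.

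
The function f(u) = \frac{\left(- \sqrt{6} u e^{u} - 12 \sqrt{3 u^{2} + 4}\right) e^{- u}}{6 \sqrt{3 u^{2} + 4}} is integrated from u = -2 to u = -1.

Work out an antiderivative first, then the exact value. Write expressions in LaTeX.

Antiderivative: F(u) = - \frac{\left(\sqrt{6} \sqrt{3 u^{2} + 4} e^{u} - 36\right) e^{- u}}{18}; value = - 2 e^{2} - \frac{\sqrt{42}}{18} + \frac{2 \sqrt{6}}{9} + 2 e

A candidate is checked by its d/du: the result must match f(u).
F(u) = - \frac{\left(\sqrt{6} \sqrt{3 u^{2} + 4} e^{u} - 36\right) e^{- u}}{18} is an antiderivative of f.
Check: d/du[- \frac{\left(\sqrt{6} \sqrt{3 u^{2} + 4} e^{u} - 36\right) e^{- u}}{18}] = \frac{\left(- \sqrt{6} u e^{u} - 12 \sqrt{3 u^{2} + 4}\right) e^{- u}}{6 \sqrt{3 u^{2} + 4}} = f(u).
F(-1) = - \frac{\sqrt{42}}{18} + 2 e; F(-2) = - \frac{2 \sqrt{6}}{9} + 2 e^{2}.
Integral = F(-1) - F(-2) = - 2 e^{2} - \frac{\sqrt{42}}{18} + \frac{2 \sqrt{6}}{9} + 2 e.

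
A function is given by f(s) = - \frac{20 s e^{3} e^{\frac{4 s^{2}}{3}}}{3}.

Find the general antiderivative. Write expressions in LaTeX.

The substitution u = \frac{4 s^{2}}{3} + 3 works: f is exactly (dF/du)*(du/ds) for that inner function.
Check: d/ds[- \frac{5 e^{\frac{4 s^{2}}{3} + 3}}{2}] = - \frac{20 s e^{3} e^{\frac{4 s^{2}}{3}}}{3} = f(s).

F(s) = - \frac{5 e^{\frac{4 s^{2}}{3} + 3}}{2} + C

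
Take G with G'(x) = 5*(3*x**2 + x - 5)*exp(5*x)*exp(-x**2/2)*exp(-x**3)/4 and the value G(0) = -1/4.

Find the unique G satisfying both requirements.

G(x) = (4 - 5*exp(-x**3 - x**2/2 + 5*x))/4

The substitution u = -x**3 - x**2/2 + 5*x works: G'(x) is exactly (dG/du)*(du/dx) for that inner function.
A general antiderivative is -5*exp(-x**3 - x**2/2 + 5*x)/4 + C.
The condition gives C = -1/4 - (-5/4) = 1.
So G(x) = (4 - 5*exp(-x**3 - x**2/2 + 5*x))/4.
Check: d/dx[(4 - 5*exp(-x**3 - x**2/2 + 5*x))/4] = 15*x**2*exp(5*x)*exp(-x**2/2)*exp(-x**3)/4 + 5*x*exp(5*x)*exp(-x**2/2)*exp(-x**3)/4 - 25*exp(5*x)*exp(-x**2/2)*exp(-x**3)/4, which equals G'(x).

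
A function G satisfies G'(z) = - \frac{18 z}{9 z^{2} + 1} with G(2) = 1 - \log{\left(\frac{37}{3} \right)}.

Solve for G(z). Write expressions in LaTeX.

G(z) = 1 - \log{\left(3 z^{2} + \frac{1}{3} \right)}

G'(z) matches the chain-rule pattern g'(h)*h' with inner function h(z) = 3 z^{2} + \frac{1}{3}; substituting u = h(z) collapses the integral.
A general antiderivative is - \log{\left(3 z^{2} + \frac{1}{3} \right)} + C.
The condition gives C = 1 - \log{\left(\frac{37}{3} \right)} - (- \log{\left(\frac{37}{3} \right)}) = 1.
So G(z) = 1 - \log{\left(3 z^{2} + \frac{1}{3} \right)}.
Check: d/dz[1 - \log{\left(3 z^{2} + \frac{1}{3} \right)}] = - \frac{18 z}{9 z^{2} + 1} = G'(z).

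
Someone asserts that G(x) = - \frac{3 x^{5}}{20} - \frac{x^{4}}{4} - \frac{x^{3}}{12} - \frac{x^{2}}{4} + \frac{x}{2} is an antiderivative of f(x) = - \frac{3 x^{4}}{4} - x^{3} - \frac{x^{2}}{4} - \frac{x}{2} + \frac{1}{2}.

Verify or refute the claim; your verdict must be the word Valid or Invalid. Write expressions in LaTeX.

Valid - differentiating G returns exactly f.

d/dx[G] = - \frac{3 x^{4}}{4} - x^{3} - \frac{x^{2}}{4} - \frac{x}{2} + \frac{1}{2}
This equals f(x) exactly, so the claim holds.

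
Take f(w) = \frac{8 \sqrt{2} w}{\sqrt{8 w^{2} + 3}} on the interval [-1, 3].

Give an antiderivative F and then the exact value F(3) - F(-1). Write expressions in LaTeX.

The substitution u = 4 w^{2} + \frac{3}{2} works: f is exactly (dF/du)*(du/dw) for that inner function.
F(w) = \sqrt{2} \sqrt{8 w^{2} + 3} is an antiderivative of f.
Check: d/dw[\sqrt{2} \sqrt{8 w^{2} + 3}] = \frac{8 \sqrt{2} w}{\sqrt{8 w^{2} + 3}} = f(w).
F(3) = 5 \sqrt{6}; F(-1) = \sqrt{22}.
Integral = F(3) - F(-1) = - \sqrt{22} + 5 \sqrt{6}.

Antiderivative: F(w) = \sqrt{2} \sqrt{8 w^{2} + 3}; value = - \sqrt{22} + 5 \sqrt{6}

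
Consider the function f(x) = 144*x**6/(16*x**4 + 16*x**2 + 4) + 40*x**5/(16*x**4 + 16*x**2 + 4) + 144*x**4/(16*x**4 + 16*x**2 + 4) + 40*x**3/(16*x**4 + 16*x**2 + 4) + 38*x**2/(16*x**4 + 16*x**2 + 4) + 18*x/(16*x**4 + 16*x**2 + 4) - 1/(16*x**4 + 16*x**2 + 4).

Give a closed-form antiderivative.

An antiderivative is F(x) = 3*x**3 + 5*x**2/4 + (-x/2 - 1)/(4*x**2 + 2).

Integrate term by term and add the pieces.
Check: d/dx[3*x**3 + 5*x**2/4 + (-x/2 - 1)/(4*x**2 + 2)] = (144*x**6 + 40*x**5 + 144*x**4 + 40*x**3 + 38*x**2 + 18*x - 1)/(16*x**4 + 16*x**2 + 4), which equals f(x).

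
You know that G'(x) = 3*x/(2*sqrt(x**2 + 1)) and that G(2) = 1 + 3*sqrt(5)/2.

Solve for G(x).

G(x) = (3*sqrt(x**2 + 1) + 2)/2

G'(x) matches the chain-rule pattern g'(h)*h' with inner function h(x) = x**2 + 1; substituting u = h(x) collapses the integral.
A general antiderivative is 3*sqrt(x**2 + 1)/2 + C.
The condition gives C = 1 + 3*sqrt(5)/2 - (3*sqrt(5)/2) = 1.
So G(x) = (3*sqrt(x**2 + 1) + 2)/2.
Check: d/dx[(3*sqrt(x**2 + 1) + 2)/2] = 3*x/(2*sqrt(x**2 + 1)) = G'(x).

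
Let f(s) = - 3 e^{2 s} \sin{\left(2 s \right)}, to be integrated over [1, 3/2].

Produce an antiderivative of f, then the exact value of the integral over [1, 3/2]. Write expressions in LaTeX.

A candidate is checked by its d/ds: the result must match f(s).
F(s) = - \frac{3 e^{2 s} \sin{\left(2 s \right)}}{4} + \frac{3 e^{2 s} \cos{\left(2 s \right)}}{4} is an antiderivative of f.
Check: d/ds[- \frac{3 e^{2 s} \sin{\left(2 s \right)}}{4} + \frac{3 e^{2 s} \cos{\left(2 s \right)}}{4}] = - 3 e^{2 s} \sin{\left(2 s \right)} = f(s).
F(3/2) = \frac{3 e^{3} \cos{\left(3 \right)}}{4} - \frac{3 e^{3} \sin{\left(3 \right)}}{4}; F(1) = - \frac{3 e^{2} \sin{\left(2 \right)}}{4} + \frac{3 e^{2} \cos{\left(2 \right)}}{4}.
Integral = F(3/2) - F(1) = \frac{3 e^{3} \cos{\left(3 \right)}}{4} - \frac{3 e^{3} \sin{\left(3 \right)}}{4} - \frac{3 e^{2} \cos{\left(2 \right)}}{4} + \frac{3 e^{2} \sin{\left(2 \right)}}{4}.

Antiderivative: F(s) = - \frac{3 e^{2 s} \sin{\left(2 s \right)}}{4} + \frac{3 e^{2 s} \cos{\left(2 s \right)}}{4}; value = \frac{3 e^{3} \cos{\left(3 \right)}}{4} - \frac{3 e^{3} \sin{\left(3 \right)}}{4} - \frac{3 e^{2} \cos{\left(2 \right)}}{4} + \frac{3 e^{2} \sin{\left(2 \right)}}{4}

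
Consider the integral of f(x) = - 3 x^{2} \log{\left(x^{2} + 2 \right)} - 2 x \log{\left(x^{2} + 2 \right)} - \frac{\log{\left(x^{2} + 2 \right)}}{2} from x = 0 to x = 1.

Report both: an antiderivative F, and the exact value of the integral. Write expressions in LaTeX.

The integrand splits into summands that can be handled one at a time.
F(x) = \frac{2 x^{3}}{3} + x^{2} - 3 x + \left(- x^{3} - x^{2} - \frac{x}{2}\right) \log{\left(x^{2} + 2 \right)} - 2 \log{\left(x^{2} + 2 \right)} + 3 \sqrt{2} \operatorname{atan}{\left(\frac{\sqrt{2} x}{2} \right)} is an antiderivative of f.
Check: d/dx[\frac{2 x^{3}}{3} + x^{2} - 3 x + \left(- x^{3} - x^{2} - \frac{x}{2}\right) \log{\left(x^{2} + 2 \right)} - 2 \log{\left(x^{2} + 2 \right)} + 3 \sqrt{2} \operatorname{atan}{\left(\frac{\sqrt{2} x}{2} \right)}] = - 3 x^{2} \log{\left(x^{2} + 2 \right)} - 2 x \log{\left(x^{2} + 2 \right)} - \frac{\log{\left(x^{2} + 2 \right)}}{2} = f(x).
F(1) = - \frac{9 \log{\left(3 \right)}}{2} - \frac{4}{3} + 3 \sqrt{2} \operatorname{atan}{\left(\frac{\sqrt{2}}{2} \right)}; F(0) = - 2 \log{\left(2 \right)}.
Integral = F(1) - F(0) = - \frac{9 \log{\left(3 \right)}}{2} - \frac{4}{3} + 2 \log{\left(2 \right)} + 3 \sqrt{2} \operatorname{atan}{\left(\frac{\sqrt{2}}{2} \right)}.

Antiderivative: F(x) = \frac{2 x^{3}}{3} + x^{2} - 3 x + \left(- x^{3} - x^{2} - \frac{x}{2}\right) \log{\left(x^{2} + 2 \right)} - 2 \log{\left(x^{2} + 2 \right)} + 3 \sqrt{2} \operatorname{atan}{\left(\frac{\sqrt{2} x}{2} \right)}; value = - \frac{9 \log{\left(3 \right)}}{2} - \frac{4}{3} + 2 \log{\left(2 \right)} + 3 \sqrt{2} \operatorname{atan}{\left(\frac{\sqrt{2}}{2} \right)}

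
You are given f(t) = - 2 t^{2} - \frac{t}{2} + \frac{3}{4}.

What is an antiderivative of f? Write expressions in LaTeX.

The integrand splits into summands that can be handled one at a time.
Check: d/dt[- \frac{2 t^{3}}{3} - \frac{t^{2}}{4} + \frac{3 t}{4}] = - 2 t^{2} - \frac{t}{2} + \frac{3}{4} = f(t).

An antiderivative is F(t) = - \frac{2 t^{3}}{3} - \frac{t^{2}}{4} + \frac{3 t}{4}.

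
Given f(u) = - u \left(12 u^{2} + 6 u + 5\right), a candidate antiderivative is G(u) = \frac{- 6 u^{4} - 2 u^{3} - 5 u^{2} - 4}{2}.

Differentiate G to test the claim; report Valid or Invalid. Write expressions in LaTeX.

Invalid: d/du[G] - f = 3 u^{2}, which is not 0.

d/du[G] = - 12 u^{3} - 3 u^{2} - 5 u
d/du[G] - f(u) = 3 u^{2} != 0.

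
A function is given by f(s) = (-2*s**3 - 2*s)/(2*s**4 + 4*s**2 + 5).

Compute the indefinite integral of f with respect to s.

F(s) = -log(s**4 + 2*s**2 + 5/2)/4 + C

The substitution u = s**4 + 2*s**2 + 5/2 works: f is exactly (dF/du)*(du/ds) for that inner function.
Check: d/ds[-log(s**4 + 2*s**2 + 5/2)/4] = (-2*s**3 - 2*s)/(2*s**4 + 4*s**2 + 5) = f(s).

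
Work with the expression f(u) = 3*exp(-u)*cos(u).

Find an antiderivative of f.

An antiderivative is F(u) = 3*exp(-u)*sin(u)/2 - 3*exp(-u)*cos(u)/2.

Any candidate F(u) must reproduce f(u) exactly when differentiated.
Check: d/du[3*exp(-u)*sin(u)/2 - 3*exp(-u)*cos(u)/2] = 3*exp(-u)*cos(u) = f(u).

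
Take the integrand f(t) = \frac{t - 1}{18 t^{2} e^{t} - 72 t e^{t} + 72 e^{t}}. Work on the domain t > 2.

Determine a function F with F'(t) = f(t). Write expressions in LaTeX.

Recognize the product-rule pattern: f = u'v + uv' with u = - \frac{1}{6 \left(3 t - 6\right)}, v = e^{- t}, so integration by parts undoes it.
Check: d/dt[- \frac{1}{18 t e^{t} - 36 e^{t}}] = \frac{t - 1}{18 t^{2} e^{t} - 72 t e^{t} + 72 e^{t}} = f(t).

An antiderivative is F(t) = - \frac{1}{18 t e^{t} - 36 e^{t}}.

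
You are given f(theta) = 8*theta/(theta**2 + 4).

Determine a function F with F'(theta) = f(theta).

An antiderivative is F(theta) = 4*log(theta**2/2 + 2).

f matches the chain-rule pattern g'(h)*h' with inner function h(theta) = theta**2/2 + 2; substituting u = h(theta) collapses the integral.
Check: d/dtheta[4*log(theta**2/2 + 2)] = 8*theta/(theta**2 + 4) = f(theta).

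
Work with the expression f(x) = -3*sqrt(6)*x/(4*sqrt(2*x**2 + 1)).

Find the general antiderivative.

f matches the chain-rule pattern g'(h)*h' with inner function h(x) = 3*x**2 + 3/2; substituting u = h(x) collapses the integral.
Check: d/dx[-3*sqrt(3*x**2 + 3/2)/4] = -3*sqrt(6)*x/(4*sqrt(2*x**2 + 1)) = f(x).

F(x) = -3*sqrt(3*x**2 + 3/2)/4 + C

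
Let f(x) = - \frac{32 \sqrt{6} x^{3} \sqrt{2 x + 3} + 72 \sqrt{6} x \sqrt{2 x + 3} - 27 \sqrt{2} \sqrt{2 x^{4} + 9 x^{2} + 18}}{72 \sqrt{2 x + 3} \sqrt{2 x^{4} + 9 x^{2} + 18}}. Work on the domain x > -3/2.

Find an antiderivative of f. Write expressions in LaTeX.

Since d/dx undoes antidifferentiation here, F'(x) = f(x) is required of F(x).
Check: d/dx[\frac{\sqrt{3} \left(9 \sqrt{6} \sqrt{2 x + 3} - 8 \sqrt{2} \sqrt{2 x^{4} + 9 x^{2} + 18}\right)}{72}] = \frac{- 32 \sqrt{6} x^{3} \sqrt{2 x + 3} - 72 \sqrt{6} x \sqrt{2 x + 3} + 27 \sqrt{2} \sqrt{2 x^{4} + 9 x^{2} + 18}}{72 \sqrt{2 x + 3} \sqrt{2 x^{4} + 9 x^{2} + 18}}, which equals f(x).

An antiderivative is F(x) = \frac{\sqrt{3} \left(9 \sqrt{6} \sqrt{2 x + 3} - 8 \sqrt{2} \sqrt{2 x^{4} + 9 x^{2} + 18}\right)}{72}.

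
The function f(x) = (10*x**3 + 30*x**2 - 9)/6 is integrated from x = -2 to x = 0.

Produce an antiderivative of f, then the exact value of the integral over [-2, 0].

Antiderivative: F(x) = x*(5*x**3 + 20*x**2 - 18)/12; value = 11/3

A candidate is checked by its d/dx: the result must match f(x).
F(x) = x*(5*x**3 + 20*x**2 - 18)/12 is an antiderivative of f.
Check: d/dx[x*(5*x**3 + 20*x**2 - 18)/12] = 5*x**3/3 + 5*x**2 - 3/2, which equals f(x).
F(0) = 0; F(-2) = -11/3.
Integral = F(0) - F(-2) = 11/3.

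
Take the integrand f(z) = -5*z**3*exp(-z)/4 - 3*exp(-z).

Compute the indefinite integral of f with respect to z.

F(z) = (5*z**3 + 15*z**2 + 30*z + 42)*exp(-z)/4 + C

f has the shape u'v + uv' for u = 5*z**3/4 + 15*z**2/4 + 15*z/2 + 21/2 and v = exp(-z) — it is the derivative of the product u*v.
Check: d/dz[(5*z**3 + 15*z**2 + 30*z + 42)*exp(-z)/4] = (-5*z**3 - 12)*exp(-z)/4, which equals f(z).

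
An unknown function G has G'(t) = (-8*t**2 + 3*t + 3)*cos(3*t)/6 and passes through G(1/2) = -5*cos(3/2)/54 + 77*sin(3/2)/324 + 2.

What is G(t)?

G(t) = (-72*t**2*sin(3*t) + 27*t*sin(3*t) - 48*t*cos(3*t) + 43*sin(3*t) + 9*cos(3*t) + 324)/162

Any candidate G(t) must reproduce the stated G'(t) exactly.
A general antiderivative is -4*t**2*sin(3*t)/9 + t*sin(3*t)/6 - 8*t*cos(3*t)/27 + 43*sin(3*t)/162 + cos(3*t)/18 + C.
The condition gives C = -5*cos(3/2)/54 + 77*sin(3/2)/324 + 2 - (-5*cos(3/2)/54 + 77*sin(3/2)/324) = 2.
So G(t) = (-72*t**2*sin(3*t) + 27*t*sin(3*t) - 48*t*cos(3*t) + 43*sin(3*t) + 9*cos(3*t) + 324)/162.
Check: d/dt[(-72*t**2*sin(3*t) + 27*t*sin(3*t) - 48*t*cos(3*t) + 43*sin(3*t) + 9*cos(3*t) + 324)/162] = -4*t**2*cos(3*t)/3 + t*cos(3*t)/2 + cos(3*t)/2, which equals G'(t).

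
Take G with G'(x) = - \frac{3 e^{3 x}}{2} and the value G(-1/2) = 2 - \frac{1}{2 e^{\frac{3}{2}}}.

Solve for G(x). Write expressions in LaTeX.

G(x) = - \frac{e^{3 x} - 4}{2}

Check a candidate G(x) by differentiating: d/dx[G] must match the given G'(x).
A general antiderivative is - \frac{e^{3 x}}{2} + C.
The condition gives C = 2 - \frac{1}{2 e^{\frac{3}{2}}} - (- \frac{1}{2 e^{\frac{3}{2}}}) = 2.
So G(x) = - \frac{e^{3 x} - 4}{2}.
Check: d/dx[- \frac{e^{3 x} - 4}{2}] = - \frac{3 e^{3 x}}{2} = G'(x).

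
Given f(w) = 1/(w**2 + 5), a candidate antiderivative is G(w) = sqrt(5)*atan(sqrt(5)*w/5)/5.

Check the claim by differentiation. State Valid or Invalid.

Valid - the claim checks out under differentiation.

d/dw[G] = 1/(w**2 + 5)
This equals f(w) exactly, so the claim holds.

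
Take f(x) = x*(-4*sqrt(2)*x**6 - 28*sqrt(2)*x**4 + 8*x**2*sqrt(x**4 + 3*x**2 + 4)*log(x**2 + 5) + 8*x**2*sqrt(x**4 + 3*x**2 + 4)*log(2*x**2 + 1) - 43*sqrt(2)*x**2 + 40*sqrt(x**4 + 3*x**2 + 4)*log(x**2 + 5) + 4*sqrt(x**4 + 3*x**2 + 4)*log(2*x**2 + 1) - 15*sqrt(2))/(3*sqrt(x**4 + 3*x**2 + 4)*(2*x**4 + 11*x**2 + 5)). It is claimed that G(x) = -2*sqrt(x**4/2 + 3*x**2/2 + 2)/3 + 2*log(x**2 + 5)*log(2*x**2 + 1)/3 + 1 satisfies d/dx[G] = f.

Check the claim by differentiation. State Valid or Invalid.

d/dx[G] = (-4*sqrt(2)*x**7 - 28*sqrt(2)*x**5 + 8*x**3*sqrt(x**4 + 3*x**2 + 4)*log(x**2 + 5) + 8*x**3*sqrt(x**4 + 3*x**2 + 4)*log(2*x**2 + 1) - 43*sqrt(2)*x**3 + 40*x*sqrt(x**4 + 3*x**2 + 4)*log(x**2 + 5) + 4*x*sqrt(x**4 + 3*x**2 + 4)*log(2*x**2 + 1) - 15*sqrt(2)*x)/(6*x**4*sqrt(x**4 + 3*x**2 + 4) + 33*x**2*sqrt(x**4 + 3*x**2 + 4) + 15*sqrt(x**4 + 3*x**2 + 4))
This equals f(x) exactly, so the claim holds.

Valid - differentiating G returns exactly f.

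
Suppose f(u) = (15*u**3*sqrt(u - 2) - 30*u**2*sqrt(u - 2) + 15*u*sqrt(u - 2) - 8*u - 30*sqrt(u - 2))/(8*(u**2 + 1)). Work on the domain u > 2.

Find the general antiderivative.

F(u) = 3*u**2*sqrt(u - 2)/4 - 3*u*sqrt(u - 2) + 3*sqrt(u - 2) - log(2*u**2 + 2)/2 + C

An antiderivative F(u) passes only if d/du[F] lands on f(u) exactly.
Check: d/du[3*u**2*sqrt(u - 2)/4 - 3*u*sqrt(u - 2) + 3*sqrt(u - 2) - log(2*u**2 + 2)/2] = (15*u**4 - 60*u**3 + 75*u**2 - 8*u*sqrt(u - 2) - 60*u + 60)/(8*u**2*sqrt(u - 2) + 8*sqrt(u - 2)), which equals f(u).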